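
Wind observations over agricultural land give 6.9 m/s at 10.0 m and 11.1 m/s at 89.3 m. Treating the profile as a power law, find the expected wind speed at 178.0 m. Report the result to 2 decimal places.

First find α: α = ln(V₂/V₁)/ln(z₂/z₁) = ln(11.1/6.9)/ln(89.3/10.0) = 0.47542/2.18942 = 0.2171
Extrapolate from 89.3 m to 178.0 m: V₃ = 11.1 × (178.0/89.3)^0.2171 = 11.1 × 1.1616 = 12.8936 m/s

12.89 m/s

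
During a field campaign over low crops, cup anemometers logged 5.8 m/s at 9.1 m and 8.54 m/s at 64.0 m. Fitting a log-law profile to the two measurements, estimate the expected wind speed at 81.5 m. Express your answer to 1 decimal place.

Log law: V ∝ ln(z/z₀). From the pair, with r = V₁/V₂ = 0.67916,
ln z₀ = (ln z₁ − r·ln z₂)/(1 − r) = (2.2083 − 0.67916×4.1589)/0.32084 = -1.9208 → z₀ = 0.1465 m
V₃ = V₁ · ln(z₃/z₀)/ln(z₁/z₀) = 5.8 × 6.3214/4.1290 = 8.8795 m/s

8.9 m/s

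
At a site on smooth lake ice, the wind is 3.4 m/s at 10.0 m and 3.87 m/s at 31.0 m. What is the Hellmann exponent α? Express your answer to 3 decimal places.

α ≈ 0.114

Power law: V₂/V₁ = (z₂/z₁)^α ⇒ α = ln(V₂/V₁) / ln(z₂/z₁)
α = ln(3.87/3.4) / ln(31.0/10.0) = ln(1.1382) / ln(3.1000)
  = 0.12948 / 1.13140 = 0.11444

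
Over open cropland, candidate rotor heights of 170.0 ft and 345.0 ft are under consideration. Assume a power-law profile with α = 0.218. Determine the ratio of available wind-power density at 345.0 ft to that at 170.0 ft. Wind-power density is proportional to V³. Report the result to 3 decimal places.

1.589

Speed ratio: V_B/V_A = (z_B/z_A)^α = (345.0/170.0)^0.218 = (2.0294)^0.218 = 1.16683
Power-density ratio: P_B/P_A = (V_B/V_A)³ = (1.16683)³ = 1.58862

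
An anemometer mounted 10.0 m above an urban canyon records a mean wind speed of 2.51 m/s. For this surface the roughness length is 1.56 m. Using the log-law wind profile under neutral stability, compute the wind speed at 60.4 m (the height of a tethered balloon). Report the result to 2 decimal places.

Log law: V(z) ∝ ln(z/z₀), so V₂/V₁ = ln(z₂/z₀) / ln(z₁/z₀).
ln(60.4/1.56) = 3.6563, ln(10.0/1.56) = 1.8579
V₂ = 2.51 × 3.6563/1.8579 = 2.51 × 1.9680 = 4.9396 m/s

4.94 m/s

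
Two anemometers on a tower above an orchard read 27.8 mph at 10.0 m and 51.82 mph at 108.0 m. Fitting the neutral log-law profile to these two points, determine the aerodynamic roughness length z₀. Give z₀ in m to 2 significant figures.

Log law: V(z) ∝ ln(z/z₀). With r = V₁/V₂ = 27.8/51.82 = 0.53647,
r · ln(z₂/z₀) = ln(z₁/z₀) ⇒ ln z₀ = (ln z₁ − r·ln z₂)/(1 − r)
ln z₀ = (2.30259 − 0.53647×4.68213) / 0.46353 = -0.4514
z₀ = exp(-0.4514) = 0.6367 m

z₀ ≈ 0.64 m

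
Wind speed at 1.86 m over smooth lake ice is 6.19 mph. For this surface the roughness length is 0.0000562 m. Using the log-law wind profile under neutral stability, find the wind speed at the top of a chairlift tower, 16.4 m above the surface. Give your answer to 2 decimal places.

Log law: V(z) ∝ ln(z/z₀), so V₂/V₁ = ln(z₂/z₀) / ln(z₁/z₀).
ln(16.4/0.0000562) = 12.5839, ln(1.86/0.0000562) = 10.4072
V₂ = 6.19 × 12.5839/10.4072 = 6.19 × 1.2092 = 7.4847 mph

7.48 mph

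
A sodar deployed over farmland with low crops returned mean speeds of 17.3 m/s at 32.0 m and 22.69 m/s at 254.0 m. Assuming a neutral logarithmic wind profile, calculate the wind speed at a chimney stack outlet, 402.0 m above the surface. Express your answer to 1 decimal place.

Log law: V ∝ ln(z/z₀). From the pair, with r = V₁/V₂ = 0.76245,
ln z₀ = (ln z₁ − r·ln z₂)/(1 − r) = (3.4657 − 0.76245×5.5373)/0.23755 = -3.1834 → z₀ = 0.04145 m
V₃ = V₁ · ln(z₃/z₀)/ln(z₁/z₀) = 17.3 × 9.1798/6.6491 = 23.8846 m/s

23.9 m/s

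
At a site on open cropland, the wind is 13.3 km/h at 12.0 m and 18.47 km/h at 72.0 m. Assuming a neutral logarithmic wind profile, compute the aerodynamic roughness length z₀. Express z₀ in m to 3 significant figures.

z₀ ≈ 0.119 m

Log law: V(z) ∝ ln(z/z₀). With r = V₁/V₂ = 13.3/18.47 = 0.72009,
r · ln(z₂/z₀) = ln(z₁/z₀) ⇒ ln z₀ = (ln z₁ − r·ln z₂)/(1 − r)
ln z₀ = (2.48491 − 0.72009×4.27667) / 0.27991 = -2.1245
z₀ = exp(-2.1245) = 0.1195 m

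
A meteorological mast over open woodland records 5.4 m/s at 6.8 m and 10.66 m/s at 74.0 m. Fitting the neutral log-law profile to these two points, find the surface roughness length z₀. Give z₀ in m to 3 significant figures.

z₀ ≈ 0.586 m

Log law: V(z) ∝ ln(z/z₀). With r = V₁/V₂ = 5.4/10.66 = 0.50657,
r · ln(z₂/z₀) = ln(z₁/z₀) ⇒ ln z₀ = (ln z₁ − r·ln z₂)/(1 − r)
ln z₀ = (1.91692 − 0.50657×4.30407) / 0.49343 = -0.5338
z₀ = exp(-0.5338) = 0.5864 m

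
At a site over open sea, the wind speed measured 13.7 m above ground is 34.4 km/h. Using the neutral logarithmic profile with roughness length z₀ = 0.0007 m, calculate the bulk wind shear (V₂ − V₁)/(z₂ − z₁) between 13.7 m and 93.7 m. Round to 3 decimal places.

0.084 km/h/m

Log law: V₂ = V₁ · ln(z₂/z₀)/ln(z₁/z₀) = 34.4 × 11.8045/9.8818 = 41.0932 km/h
ΔV/Δz = (41.0932 − 34.4)/(93.7 − 13.7) = 6.6932/80.0000 = 0.08366 km/h/m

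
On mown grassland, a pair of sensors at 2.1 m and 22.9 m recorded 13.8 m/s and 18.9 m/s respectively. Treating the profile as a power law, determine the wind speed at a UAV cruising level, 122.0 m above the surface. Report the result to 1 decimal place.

First find α: α = ln(V₂/V₁)/ln(z₂/z₁) = ln(18.9/13.8)/ln(22.9/2.1) = 0.31449/2.38920 = 0.1316
Extrapolate from 22.9 m to 122.0 m: V₃ = 18.9 × (122.0/22.9)^0.1316 = 18.9 × 1.2463 = 23.5557 m/s

23.6 m/s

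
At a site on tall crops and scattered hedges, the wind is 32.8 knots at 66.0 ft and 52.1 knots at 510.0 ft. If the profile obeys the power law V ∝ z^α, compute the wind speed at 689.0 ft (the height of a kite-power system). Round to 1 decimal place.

55.8 knots

First find α: α = ln(V₂/V₁)/ln(z₂/z₁) = ln(52.1/32.8)/ln(510.0/66.0) = 0.46274/2.04476 = 0.2263
Extrapolate from 510.0 ft to 689.0 ft: V₃ = 52.1 × (689.0/510.0)^0.2263 = 52.1 × 1.0705 = 55.7704 knots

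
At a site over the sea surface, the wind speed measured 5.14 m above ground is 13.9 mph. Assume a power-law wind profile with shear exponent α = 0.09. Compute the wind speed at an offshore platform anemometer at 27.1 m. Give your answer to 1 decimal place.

16.1 mph

Power-law profile: V₂ = V₁ · (z₂/z₁)^α
V₂ = 13.9 × (27.1/5.14)^0.09 = 13.9 × (5.2724)^0.09
    = 13.9 × 1.1614 = 16.1434 mph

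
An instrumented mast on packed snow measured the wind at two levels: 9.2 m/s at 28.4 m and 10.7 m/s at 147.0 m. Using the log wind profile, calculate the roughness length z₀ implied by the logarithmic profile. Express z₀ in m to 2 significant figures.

Log law: V(z) ∝ ln(z/z₀). With r = V₁/V₂ = 9.2/10.7 = 0.85981,
r · ln(z₂/z₀) = ln(z₁/z₀) ⇒ ln z₀ = (ln z₁ − r·ln z₂)/(1 − r)
ln z₀ = (3.34639 − 0.85981×4.99043) / 0.14019 = -6.7371
z₀ = exp(-6.7371) = 0.001186 m

z₀ ≈ 0.0012 m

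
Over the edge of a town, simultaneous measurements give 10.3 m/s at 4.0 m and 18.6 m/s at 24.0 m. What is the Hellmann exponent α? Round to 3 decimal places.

α ≈ 0.330

Power law: V₂/V₁ = (z₂/z₁)^α ⇒ α = ln(V₂/V₁) / ln(z₂/z₁)
α = ln(18.6/10.3) / ln(24.0/4.0) = ln(1.8058) / ln(6.0000)
  = 0.59102 / 1.79176 = 0.32985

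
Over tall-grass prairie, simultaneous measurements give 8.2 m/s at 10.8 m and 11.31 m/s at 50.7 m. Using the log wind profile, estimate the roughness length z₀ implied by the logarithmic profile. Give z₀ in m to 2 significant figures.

z₀ ≈ 0.18 m

Log law: V(z) ∝ ln(z/z₀). With r = V₁/V₂ = 8.2/11.31 = 0.72502,
r · ln(z₂/z₀) = ln(z₁/z₀) ⇒ ln z₀ = (ln z₁ − r·ln z₂)/(1 − r)
ln z₀ = (2.37955 − 0.72502×3.92593) / 0.27498 = -1.6977
z₀ = exp(-1.6977) = 0.1831 m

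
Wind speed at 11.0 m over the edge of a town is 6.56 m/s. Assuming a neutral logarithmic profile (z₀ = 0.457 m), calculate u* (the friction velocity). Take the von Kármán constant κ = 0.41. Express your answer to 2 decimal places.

Log law: V(z) = (u*/κ) · ln(z/z₀) ⇒ u* = κ · V / ln(z/z₀)
u* = 0.41 × 6.56 / ln(11.0/0.457) = 0.41 × 6.56 / 3.1810
   = 2.6896 / 3.1810 = 0.8455 m/s

u* ≈ 0.85 m/s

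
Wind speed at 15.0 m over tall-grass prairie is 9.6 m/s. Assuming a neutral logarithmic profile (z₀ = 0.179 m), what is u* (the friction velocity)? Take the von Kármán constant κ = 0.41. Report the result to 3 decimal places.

Log law: V(z) = (u*/κ) · ln(z/z₀) ⇒ u* = κ · V / ln(z/z₀)
u* = 0.41 × 9.6 / ln(15.0/0.179) = 0.41 × 9.6 / 4.4284
   = 3.9360 / 4.4284 = 0.8888 m/s

u* ≈ 0.889 m/s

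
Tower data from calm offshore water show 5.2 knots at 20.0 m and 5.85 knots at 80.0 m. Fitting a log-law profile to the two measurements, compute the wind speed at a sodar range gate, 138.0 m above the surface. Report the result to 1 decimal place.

6.1 knots

Log law: V ∝ ln(z/z₀). From the pair, with r = V₁/V₂ = 0.88889,
ln z₀ = (ln z₁ − r·ln z₂)/(1 − r) = (2.9957 − 0.88889×4.3820)/0.11111 = -8.0946 → z₀ = 0.0003052 m
V₃ = V₁ · ln(z₃/z₀)/ln(z₁/z₀) = 5.2 × 13.0219/11.0904 = 6.1056 knots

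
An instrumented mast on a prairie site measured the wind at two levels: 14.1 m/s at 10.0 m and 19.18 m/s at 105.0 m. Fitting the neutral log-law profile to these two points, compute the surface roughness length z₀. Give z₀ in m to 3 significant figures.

z₀ ≈ 0.0146 m

Log law: V(z) ∝ ln(z/z₀). With r = V₁/V₂ = 14.1/19.18 = 0.73514,
r · ln(z₂/z₀) = ln(z₁/z₀) ⇒ ln z₀ = (ln z₁ − r·ln z₂)/(1 − r)
ln z₀ = (2.30259 − 0.73514×4.65396) / 0.26486 = -4.2239
z₀ = exp(-4.2239) = 0.01464 m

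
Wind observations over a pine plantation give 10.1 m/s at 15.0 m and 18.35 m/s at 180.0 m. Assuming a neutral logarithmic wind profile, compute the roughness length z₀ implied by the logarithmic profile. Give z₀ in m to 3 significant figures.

z₀ ≈ 0.716 m

Log law: V(z) ∝ ln(z/z₀). With r = V₁/V₂ = 10.1/18.35 = 0.55041,
r · ln(z₂/z₀) = ln(z₁/z₀) ⇒ ln z₀ = (ln z₁ − r·ln z₂)/(1 − r)
ln z₀ = (2.70805 − 0.55041×5.19296) / 0.44959 = -0.3341
z₀ = exp(-0.3341) = 0.7160 m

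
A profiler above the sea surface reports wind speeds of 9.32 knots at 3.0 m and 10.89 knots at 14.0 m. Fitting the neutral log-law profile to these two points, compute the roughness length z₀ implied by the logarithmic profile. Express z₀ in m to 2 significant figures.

Log law: V(z) ∝ ln(z/z₀). With r = V₁/V₂ = 9.32/10.89 = 0.85583,
r · ln(z₂/z₀) = ln(z₁/z₀) ⇒ ln z₀ = (ln z₁ − r·ln z₂)/(1 − r)
ln z₀ = (1.09861 − 0.85583×2.63906) / 0.14417 = -8.0459
z₀ = exp(-8.0459) = 0.0003204 m

z₀ ≈ 0.00032 m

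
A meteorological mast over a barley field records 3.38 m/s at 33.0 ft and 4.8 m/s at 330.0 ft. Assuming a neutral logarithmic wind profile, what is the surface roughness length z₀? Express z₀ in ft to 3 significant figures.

Log law: V(z) ∝ ln(z/z₀). With r = V₁/V₂ = 3.38/4.8 = 0.70417,
r · ln(z₂/z₀) = ln(z₁/z₀) ⇒ ln z₀ = (ln z₁ − r·ln z₂)/(1 − r)
ln z₀ = (3.49651 − 0.70417×5.79909) / 0.29583 = -1.9843
z₀ = exp(-1.9843) = 0.1375 ft

z₀ ≈ 0.137 ft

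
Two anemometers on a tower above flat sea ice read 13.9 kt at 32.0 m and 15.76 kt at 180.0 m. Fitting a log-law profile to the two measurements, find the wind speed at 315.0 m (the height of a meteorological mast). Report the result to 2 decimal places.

16.36 kt

Log law: V ∝ ln(z/z₀). From the pair, with r = V₁/V₂ = 0.88198,
ln z₀ = (ln z₁ − r·ln z₂)/(1 − r) = (3.4657 − 0.88198×5.1930)/0.11802 = -9.4420 → z₀ = 0.00007932 m
V₃ = V₁ · ln(z₃/z₀)/ln(z₁/z₀) = 13.9 × 15.1946/12.9077 = 16.3626 kt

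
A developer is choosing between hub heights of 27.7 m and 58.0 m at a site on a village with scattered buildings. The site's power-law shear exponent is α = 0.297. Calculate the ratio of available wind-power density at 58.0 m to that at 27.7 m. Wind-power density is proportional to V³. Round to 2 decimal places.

Speed ratio: V_B/V_A = (z_B/z_A)^α = (58.0/27.7)^0.297 = (2.0939)^0.297 = 1.24544
Power-density ratio: P_B/P_A = (V_B/V_A)³ = (1.24544)³ = 1.93181

1.93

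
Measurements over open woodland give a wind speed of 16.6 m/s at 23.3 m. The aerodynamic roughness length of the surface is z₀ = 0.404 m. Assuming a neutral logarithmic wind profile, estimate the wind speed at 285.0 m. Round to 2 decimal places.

26.85 m/s

Log law: V(z) ∝ ln(z/z₀), so V₂/V₁ = ln(z₂/z₀) / ln(z₁/z₀).
ln(285.0/0.404) = 6.5588, ln(23.3/0.404) = 4.0548
V₂ = 16.6 × 6.5588/4.0548 = 16.6 × 1.6175 = 26.8513 m/s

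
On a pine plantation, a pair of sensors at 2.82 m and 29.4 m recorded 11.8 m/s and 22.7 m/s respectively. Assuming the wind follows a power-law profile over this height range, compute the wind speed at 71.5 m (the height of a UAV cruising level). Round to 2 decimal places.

First find α: α = ln(V₂/V₁)/ln(z₂/z₁) = ln(22.7/11.8)/ln(29.4/2.82) = 0.65427/2.34426 = 0.2791
Extrapolate from 29.4 m to 71.5 m: V₃ = 22.7 × (71.5/29.4)^0.2791 = 22.7 × 1.2815 = 29.0900 m/s

29.09 m/s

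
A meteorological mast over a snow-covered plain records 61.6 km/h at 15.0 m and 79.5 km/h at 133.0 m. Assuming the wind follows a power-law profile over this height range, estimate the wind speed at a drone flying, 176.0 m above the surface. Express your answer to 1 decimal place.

82.1 km/h

First find α: α = ln(V₂/V₁)/ln(z₂/z₁) = ln(79.5/61.6)/ln(133.0/15.0) = 0.25510/2.18230 = 0.1169
Extrapolate from 133.0 m to 176.0 m: V₃ = 79.5 × (176.0/133.0)^0.1169 = 79.5 × 1.0333 = 82.1464 km/h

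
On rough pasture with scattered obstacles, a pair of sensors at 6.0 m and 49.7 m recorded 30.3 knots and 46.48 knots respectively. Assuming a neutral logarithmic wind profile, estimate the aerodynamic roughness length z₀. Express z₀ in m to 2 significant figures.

z₀ ≈ 0.11 m

Log law: V(z) ∝ ln(z/z₀). With r = V₁/V₂ = 30.3/46.48 = 0.65189,
r · ln(z₂/z₀) = ln(z₁/z₀) ⇒ ln z₀ = (ln z₁ − r·ln z₂)/(1 − r)
ln z₀ = (1.79176 − 0.65189×3.90600) / 0.34811 = -2.1676
z₀ = exp(-2.1676) = 0.1145 m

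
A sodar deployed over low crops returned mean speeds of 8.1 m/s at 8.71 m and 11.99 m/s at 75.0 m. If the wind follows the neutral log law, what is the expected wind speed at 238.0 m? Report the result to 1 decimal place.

14.1 m/s

Log law: V ∝ ln(z/z₀). From the pair, with r = V₁/V₂ = 0.67556,
ln z₀ = (ln z₁ − r·ln z₂)/(1 − r) = (2.1645 − 0.67556×4.3175)/0.32444 = -2.3187 → z₀ = 0.09840 m
V₃ = V₁ · ln(z₃/z₀)/ln(z₁/z₀) = 8.1 × 7.7909/4.4831 = 14.0764 m/s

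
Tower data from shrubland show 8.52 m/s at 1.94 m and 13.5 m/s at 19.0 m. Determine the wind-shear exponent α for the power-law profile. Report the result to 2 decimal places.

Power law: V₂/V₁ = (z₂/z₁)^α ⇒ α = ln(V₂/V₁) / ln(z₂/z₁)
α = ln(13.5/8.52) / ln(19.0/1.94) = ln(1.5845) / ln(9.7938)
  = 0.46027 / 2.28175 = 0.20172

α ≈ 0.20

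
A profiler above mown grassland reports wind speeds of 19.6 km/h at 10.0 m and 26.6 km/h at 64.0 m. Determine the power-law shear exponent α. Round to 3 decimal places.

α ≈ 0.165

Power law: V₂/V₁ = (z₂/z₁)^α ⇒ α = ln(V₂/V₁) / ln(z₂/z₁)
α = ln(26.6/19.6) / ln(64.0/10.0) = ln(1.3571) / ln(6.4000)
  = 0.30538 / 1.85630 = 0.16451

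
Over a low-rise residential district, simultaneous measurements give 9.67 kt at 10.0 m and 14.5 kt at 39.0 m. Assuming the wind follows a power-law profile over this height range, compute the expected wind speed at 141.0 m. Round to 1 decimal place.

21.3 kt

First find α: α = ln(V₂/V₁)/ln(z₂/z₁) = ln(14.5/9.67)/ln(39.0/10.0) = 0.40512/1.36098 = 0.2977
Extrapolate from 39.0 m to 141.0 m: V₃ = 14.5 × (141.0/39.0)^0.2977 = 14.5 × 1.4660 = 21.2576 kt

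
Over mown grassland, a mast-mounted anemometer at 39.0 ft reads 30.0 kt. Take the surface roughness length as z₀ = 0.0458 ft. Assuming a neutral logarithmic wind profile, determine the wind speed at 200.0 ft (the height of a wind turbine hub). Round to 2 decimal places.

37.27 kt

Log law: V(z) ∝ ln(z/z₀), so V₂/V₁ = ln(z₂/z₀) / ln(z₁/z₀).
ln(200.0/0.0458) = 8.3818, ln(39.0/0.0458) = 6.7470
V₂ = 30.0 × 8.3818/6.7470 = 30.0 × 1.2423 = 37.2688 kt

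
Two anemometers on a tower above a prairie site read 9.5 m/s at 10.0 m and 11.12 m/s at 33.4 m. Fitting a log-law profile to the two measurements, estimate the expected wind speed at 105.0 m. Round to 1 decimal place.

Log law: V ∝ ln(z/z₀). From the pair, with r = V₁/V₂ = 0.85432,
ln z₀ = (ln z₁ − r·ln z₂)/(1 − r) = (2.3026 − 0.85432×3.5086)/0.14568 = -4.7695 → z₀ = 0.008485 m
V₃ = V₁ · ln(z₃/z₀)/ln(z₁/z₀) = 9.5 × 9.4234/7.0721 = 12.6586 m/s

12.7 m/s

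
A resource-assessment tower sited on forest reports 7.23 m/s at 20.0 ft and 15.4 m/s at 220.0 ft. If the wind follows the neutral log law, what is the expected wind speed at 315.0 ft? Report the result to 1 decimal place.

Log law: V ∝ ln(z/z₀). From the pair, with r = V₁/V₂ = 0.46948,
ln z₀ = (ln z₁ − r·ln z₂)/(1 − r) = (2.9957 − 0.46948×5.3936)/0.53052 = 0.8737 → z₀ = 2.396 ft
V₃ = V₁ · ln(z₃/z₀)/ln(z₁/z₀) = 7.23 × 4.8788/2.1220 = 16.6230 m/s

16.6 m/s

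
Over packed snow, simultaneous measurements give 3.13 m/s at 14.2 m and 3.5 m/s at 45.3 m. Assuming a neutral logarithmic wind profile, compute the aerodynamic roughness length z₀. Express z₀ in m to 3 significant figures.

Log law: V(z) ∝ ln(z/z₀). With r = V₁/V₂ = 3.13/3.5 = 0.89429,
r · ln(z₂/z₀) = ln(z₁/z₀) ⇒ ln z₀ = (ln z₁ − r·ln z₂)/(1 − r)
ln z₀ = (2.65324 − 0.89429×3.81331) / 0.10571 = -7.1603
z₀ = exp(-7.1603) = 0.0007768 m

z₀ ≈ 0.000777 m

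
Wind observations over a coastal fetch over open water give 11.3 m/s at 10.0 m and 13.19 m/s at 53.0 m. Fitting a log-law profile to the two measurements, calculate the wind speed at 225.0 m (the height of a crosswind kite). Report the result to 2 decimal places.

14.83 m/s

Log law: V ∝ ln(z/z₀). From the pair, with r = V₁/V₂ = 0.85671,
ln z₀ = (ln z₁ − r·ln z₂)/(1 − r) = (2.3026 − 0.85671×3.9703)/0.14329 = -7.6684 → z₀ = 0.0004674 m
V₃ = V₁ · ln(z₃/z₀)/ln(z₁/z₀) = 11.3 × 13.0845/9.9709 = 14.8285 m/s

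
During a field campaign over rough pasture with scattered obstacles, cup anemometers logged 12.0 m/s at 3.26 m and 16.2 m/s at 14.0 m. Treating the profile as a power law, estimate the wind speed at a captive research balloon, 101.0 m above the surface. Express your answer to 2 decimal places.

24.34 m/s

First find α: α = ln(V₂/V₁)/ln(z₂/z₁) = ln(16.2/12.0)/ln(14.0/3.26) = 0.30010/1.45733 = 0.2059
Extrapolate from 14.0 m to 101.0 m: V₃ = 16.2 × (101.0/14.0)^0.2059 = 16.2 × 1.5022 = 24.3355 m/s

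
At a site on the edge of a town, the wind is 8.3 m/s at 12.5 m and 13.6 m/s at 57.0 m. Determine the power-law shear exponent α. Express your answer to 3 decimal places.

Power law: V₂/V₁ = (z₂/z₁)^α ⇒ α = ln(V₂/V₁) / ln(z₂/z₁)
α = ln(13.6/8.3) / ln(57.0/12.5) = ln(1.6386) / ln(4.5600)
  = 0.49381 / 1.51732 = 0.32545

α ≈ 0.325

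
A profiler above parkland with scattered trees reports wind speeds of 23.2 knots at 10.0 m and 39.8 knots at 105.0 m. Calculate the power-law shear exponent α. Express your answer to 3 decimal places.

Power law: V₂/V₁ = (z₂/z₁)^α ⇒ α = ln(V₂/V₁) / ln(z₂/z₁)
α = ln(39.8/23.2) / ln(105.0/10.0) = ln(1.7155) / ln(10.5000)
  = 0.53971 / 2.35138 = 0.22953

α ≈ 0.230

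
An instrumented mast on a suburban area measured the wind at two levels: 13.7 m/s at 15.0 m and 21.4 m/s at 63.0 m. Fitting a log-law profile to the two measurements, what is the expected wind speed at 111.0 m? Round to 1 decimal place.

24.4 m/s

Log law: V ∝ ln(z/z₀). From the pair, with r = V₁/V₂ = 0.64019,
ln z₀ = (ln z₁ − r·ln z₂)/(1 − r) = (2.7081 − 0.64019×4.1431)/0.35981 = 0.1547 → z₀ = 1.167 m
V₃ = V₁ · ln(z₃/z₀)/ln(z₁/z₀) = 13.7 × 4.5548/2.5533 = 24.4390 m/s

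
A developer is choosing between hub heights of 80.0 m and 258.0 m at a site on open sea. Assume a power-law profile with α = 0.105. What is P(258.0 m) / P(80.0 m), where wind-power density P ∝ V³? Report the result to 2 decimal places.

1.45

Speed ratio: V_B/V_A = (z_B/z_A)^α = (258.0/80.0)^0.105 = (3.2250)^0.105 = 1.13083
Power-density ratio: P_B/P_A = (V_B/V_A)³ = (1.13083)³ = 1.44606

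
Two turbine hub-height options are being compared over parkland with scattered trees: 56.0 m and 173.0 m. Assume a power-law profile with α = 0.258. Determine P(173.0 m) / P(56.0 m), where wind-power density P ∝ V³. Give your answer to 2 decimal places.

Speed ratio: V_B/V_A = (z_B/z_A)^α = (173.0/56.0)^0.258 = (3.0893)^0.258 = 1.33778
Power-density ratio: P_B/P_A = (V_B/V_A)³ = (1.33778)³ = 2.39414

2.39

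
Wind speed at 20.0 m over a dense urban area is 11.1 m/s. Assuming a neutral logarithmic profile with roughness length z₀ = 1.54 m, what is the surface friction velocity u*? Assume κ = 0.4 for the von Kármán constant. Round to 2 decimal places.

Log law: V(z) = (u*/κ) · ln(z/z₀) ⇒ u* = κ · V / ln(z/z₀)
u* = 0.4 × 11.1 / ln(20.0/1.54) = 0.4 × 11.1 / 2.5639
   = 4.4400 / 2.5639 = 1.7317 m/s

u* ≈ 1.73 m/s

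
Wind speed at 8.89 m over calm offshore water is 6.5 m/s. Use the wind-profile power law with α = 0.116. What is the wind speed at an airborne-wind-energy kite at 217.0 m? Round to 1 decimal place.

Power-law profile: V₂ = V₁ · (z₂/z₁)^α
V₂ = 6.5 × (217.0/8.89)^0.116 = 6.5 × (24.4094)^0.116
    = 6.5 × 1.4486 = 9.4161 m/s

9.4 m/s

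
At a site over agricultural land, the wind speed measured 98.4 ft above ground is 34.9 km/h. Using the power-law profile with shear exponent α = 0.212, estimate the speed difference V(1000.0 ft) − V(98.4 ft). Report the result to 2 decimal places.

Power law: V₂ = V₁ · (z₂/z₁)^α = 34.9 × (10.1626)^0.212 = 57.0572 km/h
ΔV = 57.0572 − 34.9 = 22.1572 km/h

22.16 km/h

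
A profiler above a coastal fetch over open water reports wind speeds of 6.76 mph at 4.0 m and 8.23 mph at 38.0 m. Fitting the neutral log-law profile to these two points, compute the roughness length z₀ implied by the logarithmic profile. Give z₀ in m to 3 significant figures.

z₀ ≈ 0.000128 m

Log law: V(z) ∝ ln(z/z₀). With r = V₁/V₂ = 6.76/8.23 = 0.82139,
r · ln(z₂/z₀) = ln(z₁/z₀) ⇒ ln z₀ = (ln z₁ − r·ln z₂)/(1 − r)
ln z₀ = (1.38629 − 0.82139×3.63759) / 0.17861 = -8.9666
z₀ = exp(-8.9666) = 0.0001276 m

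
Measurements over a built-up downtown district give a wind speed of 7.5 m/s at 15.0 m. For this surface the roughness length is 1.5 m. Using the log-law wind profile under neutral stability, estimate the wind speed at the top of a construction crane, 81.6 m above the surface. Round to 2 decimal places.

Log law: V(z) ∝ ln(z/z₀), so V₂/V₁ = ln(z₂/z₀) / ln(z₁/z₀).
ln(81.6/1.5) = 3.9964, ln(15.0/1.5) = 2.3026
V₂ = 7.5 × 3.9964/2.3026 = 7.5 × 1.7356 = 13.0170 m/s

13.02 m/s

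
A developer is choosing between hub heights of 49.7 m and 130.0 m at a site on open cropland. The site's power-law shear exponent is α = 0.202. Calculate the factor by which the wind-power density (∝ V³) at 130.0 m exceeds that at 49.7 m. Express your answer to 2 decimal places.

1.79

Speed ratio: V_B/V_A = (z_B/z_A)^α = (130.0/49.7)^0.202 = (2.6157)^0.202 = 1.21437
Power-density ratio: P_B/P_A = (V_B/V_A)³ = (1.21437)³ = 1.79084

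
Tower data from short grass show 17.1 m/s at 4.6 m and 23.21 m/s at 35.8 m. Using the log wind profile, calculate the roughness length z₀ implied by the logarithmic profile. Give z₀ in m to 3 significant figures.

z₀ ≈ 0.0147 m

Log law: V(z) ∝ ln(z/z₀). With r = V₁/V₂ = 17.1/23.21 = 0.73675,
r · ln(z₂/z₀) = ln(z₁/z₀) ⇒ ln z₀ = (ln z₁ − r·ln z₂)/(1 − r)
ln z₀ = (1.52606 − 0.73675×3.57795) / 0.26325 = -4.2166
z₀ = exp(-4.2166) = 0.01475 m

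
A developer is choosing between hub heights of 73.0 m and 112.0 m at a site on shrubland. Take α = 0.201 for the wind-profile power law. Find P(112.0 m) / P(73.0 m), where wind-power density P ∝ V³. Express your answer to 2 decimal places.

1.29

Speed ratio: V_B/V_A = (z_B/z_A)^α = (112.0/73.0)^0.201 = (1.5342)^0.201 = 1.08985
Power-density ratio: P_B/P_A = (V_B/V_A)³ = (1.08985)³ = 1.29448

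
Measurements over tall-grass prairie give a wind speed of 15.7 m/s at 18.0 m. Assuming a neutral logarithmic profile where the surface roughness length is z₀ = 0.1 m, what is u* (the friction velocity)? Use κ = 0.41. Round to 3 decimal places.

u* ≈ 1.240 m/s

Log law: V(z) = (u*/κ) · ln(z/z₀) ⇒ u* = κ · V / ln(z/z₀)
u* = 0.41 × 15.7 / ln(18.0/0.1) = 0.41 × 15.7 / 5.1930
   = 6.4370 / 5.1930 = 1.2396 m/s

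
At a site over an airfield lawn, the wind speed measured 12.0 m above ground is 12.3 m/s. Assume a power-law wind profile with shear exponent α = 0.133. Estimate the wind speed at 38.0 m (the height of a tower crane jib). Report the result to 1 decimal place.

14.3 m/s

Power-law profile: V₂ = V₁ · (z₂/z₁)^α
V₂ = 12.3 × (38.0/12.0)^0.133 = 12.3 × (3.1667)^0.133
    = 12.3 × 1.1657 = 14.3379 m/s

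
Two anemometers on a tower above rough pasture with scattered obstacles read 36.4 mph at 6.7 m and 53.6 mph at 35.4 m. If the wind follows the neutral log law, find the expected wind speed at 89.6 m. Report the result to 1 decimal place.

Log law: V ∝ ln(z/z₀). From the pair, with r = V₁/V₂ = 0.67910,
ln z₀ = (ln z₁ − r·ln z₂)/(1 − r) = (1.9021 − 0.67910×3.5667)/0.32090 = -1.6207 → z₀ = 0.1978 m
V₃ = V₁ · ln(z₃/z₀)/ln(z₁/z₀) = 36.4 × 6.1160/3.5228 = 63.1955 mph

63.2 mph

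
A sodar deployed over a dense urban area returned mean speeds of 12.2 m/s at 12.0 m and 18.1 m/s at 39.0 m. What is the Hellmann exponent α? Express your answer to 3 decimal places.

Power law: V₂/V₁ = (z₂/z₁)^α ⇒ α = ln(V₂/V₁) / ln(z₂/z₁)
α = ln(18.1/12.2) / ln(39.0/12.0) = ln(1.4836) / ln(3.2500)
  = 0.39448 / 1.17865 = 0.33468

α ≈ 0.335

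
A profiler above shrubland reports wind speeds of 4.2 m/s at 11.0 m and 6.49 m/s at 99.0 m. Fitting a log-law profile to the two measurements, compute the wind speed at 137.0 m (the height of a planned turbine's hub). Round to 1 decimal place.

6.8 m/s

Log law: V ∝ ln(z/z₀). From the pair, with r = V₁/V₂ = 0.64715,
ln z₀ = (ln z₁ − r·ln z₂)/(1 − r) = (2.3979 − 0.64715×4.5951)/0.35285 = -1.6319 → z₀ = 0.1955 m
V₃ = V₁ · ln(z₃/z₀)/ln(z₁/z₀) = 4.2 × 6.5519/4.0298 = 6.8286 m/s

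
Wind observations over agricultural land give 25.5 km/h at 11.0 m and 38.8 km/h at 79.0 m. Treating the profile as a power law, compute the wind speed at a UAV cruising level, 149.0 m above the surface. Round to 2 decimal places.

44.41 km/h

First find α: α = ln(V₂/V₁)/ln(z₂/z₁) = ln(38.8/25.5)/ln(79.0/11.0) = 0.41974/1.97155 = 0.2129
Extrapolate from 79.0 m to 149.0 m: V₃ = 38.8 × (149.0/79.0)^0.2129 = 38.8 × 1.1446 = 44.4118 km/h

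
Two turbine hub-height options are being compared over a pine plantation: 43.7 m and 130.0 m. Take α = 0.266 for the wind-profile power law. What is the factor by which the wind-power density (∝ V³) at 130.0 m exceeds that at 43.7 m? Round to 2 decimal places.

Speed ratio: V_B/V_A = (z_B/z_A)^α = (130.0/43.7)^0.266 = (2.9748)^0.266 = 1.33641
Power-density ratio: P_B/P_A = (V_B/V_A)³ = (1.33641)³ = 2.38684

2.39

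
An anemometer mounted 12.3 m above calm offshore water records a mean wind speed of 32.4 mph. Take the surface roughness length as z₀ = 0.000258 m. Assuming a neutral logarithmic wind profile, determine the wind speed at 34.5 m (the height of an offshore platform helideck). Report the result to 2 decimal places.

Log law: V(z) ∝ ln(z/z₀), so V₂/V₁ = ln(z₂/z₀) / ln(z₁/z₀).
ln(34.5/0.000258) = 11.8035, ln(12.3/0.000258) = 10.7722
V₂ = 32.4 × 11.8035/10.7722 = 32.4 × 1.0957 = 35.5021 mph

35.50 mph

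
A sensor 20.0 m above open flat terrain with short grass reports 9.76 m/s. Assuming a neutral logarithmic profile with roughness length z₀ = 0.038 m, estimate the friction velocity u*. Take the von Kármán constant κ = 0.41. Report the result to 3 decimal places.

Log law: V(z) = (u*/κ) · ln(z/z₀) ⇒ u* = κ · V / ln(z/z₀)
u* = 0.41 × 9.76 / ln(20.0/0.038) = 0.41 × 9.76 / 6.2659
   = 4.0016 / 6.2659 = 0.6386 m/s

u* ≈ 0.639 m/s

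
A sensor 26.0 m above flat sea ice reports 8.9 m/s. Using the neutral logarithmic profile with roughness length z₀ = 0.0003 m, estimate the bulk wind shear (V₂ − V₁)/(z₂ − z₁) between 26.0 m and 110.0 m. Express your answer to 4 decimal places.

Log law: V₂ = V₁ · ln(z₂/z₀)/ln(z₁/z₀) = 8.9 × 12.8122/11.3698 = 10.0291 m/s
ΔV/Δz = (10.0291 − 8.9)/(110.0 − 26.0) = 1.1291/84.0000 = 0.01344 m/s/m

0.0134 m/s/m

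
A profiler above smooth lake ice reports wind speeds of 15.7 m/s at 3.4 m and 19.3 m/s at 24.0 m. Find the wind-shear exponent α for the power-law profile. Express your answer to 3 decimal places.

α ≈ 0.106

Power law: V₂/V₁ = (z₂/z₁)^α ⇒ α = ln(V₂/V₁) / ln(z₂/z₁)
α = ln(19.3/15.7) / ln(24.0/3.4) = ln(1.2293) / ln(7.0588)
  = 0.20644 / 1.95428 = 0.10564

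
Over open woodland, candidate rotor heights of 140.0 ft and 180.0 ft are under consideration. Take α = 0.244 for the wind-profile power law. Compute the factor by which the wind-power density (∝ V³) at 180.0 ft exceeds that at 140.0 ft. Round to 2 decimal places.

Speed ratio: V_B/V_A = (z_B/z_A)^α = (180.0/140.0)^0.244 = (1.2857)^0.244 = 1.06324
Power-density ratio: P_B/P_A = (V_B/V_A)³ = (1.06324)³ = 1.20197

1.20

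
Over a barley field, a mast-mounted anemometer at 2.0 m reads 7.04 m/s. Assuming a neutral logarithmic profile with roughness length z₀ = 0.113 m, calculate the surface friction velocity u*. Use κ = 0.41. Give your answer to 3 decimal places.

u* ≈ 1.004 m/s

Log law: V(z) = (u*/κ) · ln(z/z₀) ⇒ u* = κ · V / ln(z/z₀)
u* = 0.41 × 7.04 / ln(2.0/0.113) = 0.41 × 7.04 / 2.8735
   = 2.8864 / 2.8735 = 1.0045 m/s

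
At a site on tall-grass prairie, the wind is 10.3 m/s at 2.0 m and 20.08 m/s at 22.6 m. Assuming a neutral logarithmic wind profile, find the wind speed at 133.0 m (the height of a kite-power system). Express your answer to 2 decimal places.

Log law: V ∝ ln(z/z₀). From the pair, with r = V₁/V₂ = 0.51295,
ln z₀ = (ln z₁ − r·ln z₂)/(1 − r) = (0.6931 − 0.51295×3.1179)/0.48705 = -1.8606 → z₀ = 0.1556 m
V₃ = V₁ · ln(z₃/z₀)/ln(z₁/z₀) = 10.3 × 6.7509/2.5537 = 27.2286 m/s

27.23 m/s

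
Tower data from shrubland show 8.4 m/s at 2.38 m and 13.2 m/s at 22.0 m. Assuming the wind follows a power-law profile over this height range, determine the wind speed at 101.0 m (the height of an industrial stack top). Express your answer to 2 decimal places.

First find α: α = ln(V₂/V₁)/ln(z₂/z₁) = ln(13.2/8.4)/ln(22.0/2.38) = 0.45199/2.22394 = 0.2032
Extrapolate from 22.0 m to 101.0 m: V₃ = 13.2 × (101.0/22.0)^0.2032 = 13.2 × 1.3631 = 17.9927 m/s

17.99 m/s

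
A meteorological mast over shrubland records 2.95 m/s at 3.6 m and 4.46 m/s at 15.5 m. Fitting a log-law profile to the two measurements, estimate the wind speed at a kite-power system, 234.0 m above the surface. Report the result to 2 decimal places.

7.27 m/s

Log law: V ∝ ln(z/z₀). From the pair, with r = V₁/V₂ = 0.66143,
ln z₀ = (ln z₁ − r·ln z₂)/(1 − r) = (1.2809 − 0.66143×2.7408)/0.33857 = -1.5712 → z₀ = 0.2078 m
V₃ = V₁ · ln(z₃/z₀)/ln(z₁/z₀) = 2.95 × 7.0265/2.8521 = 7.2676 m/s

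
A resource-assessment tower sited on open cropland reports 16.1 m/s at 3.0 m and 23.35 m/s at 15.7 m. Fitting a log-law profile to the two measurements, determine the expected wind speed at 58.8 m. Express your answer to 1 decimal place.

Log law: V ∝ ln(z/z₀). From the pair, with r = V₁/V₂ = 0.68951,
ln z₀ = (ln z₁ − r·ln z₂)/(1 − r) = (1.0986 − 0.68951×2.7537)/0.31049 = -2.5767 → z₀ = 0.07602 m
V₃ = V₁ · ln(z₃/z₀)/ln(z₁/z₀) = 16.1 × 6.6509/3.6753 = 29.1344 m/s

29.1 m/s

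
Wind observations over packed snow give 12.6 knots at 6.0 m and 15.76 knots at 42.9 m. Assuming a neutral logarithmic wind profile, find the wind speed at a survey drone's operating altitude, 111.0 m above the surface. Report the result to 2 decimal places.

17.29 knots

Log law: V ∝ ln(z/z₀). From the pair, with r = V₁/V₂ = 0.79949,
ln z₀ = (ln z₁ − r·ln z₂)/(1 − r) = (1.7918 − 0.79949×3.7589)/0.20051 = -6.0518 → z₀ = 0.002354 m
V₃ = V₁ · ln(z₃/z₀)/ln(z₁/z₀) = 12.6 × 10.7613/7.8435 = 17.2872 knots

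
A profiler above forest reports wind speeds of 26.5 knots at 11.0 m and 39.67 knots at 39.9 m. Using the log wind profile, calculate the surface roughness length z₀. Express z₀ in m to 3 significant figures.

z₀ ≈ 0.823 m

Log law: V(z) ∝ ln(z/z₀). With r = V₁/V₂ = 26.5/39.67 = 0.66801,
r · ln(z₂/z₀) = ln(z₁/z₀) ⇒ ln z₀ = (ln z₁ − r·ln z₂)/(1 − r)
ln z₀ = (2.39790 − 0.66801×3.68638) / 0.33199 = -0.1947
z₀ = exp(-0.1947) = 0.8231 m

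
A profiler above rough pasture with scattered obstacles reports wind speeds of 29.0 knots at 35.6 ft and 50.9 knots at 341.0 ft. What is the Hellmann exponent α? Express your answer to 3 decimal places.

Power law: V₂/V₁ = (z₂/z₁)^α ⇒ α = ln(V₂/V₁) / ln(z₂/z₁)
α = ln(50.9/29.0) / ln(341.0/35.6) = ln(1.7552) / ln(9.5787)
  = 0.56257 / 2.25954 = 0.24897

α ≈ 0.249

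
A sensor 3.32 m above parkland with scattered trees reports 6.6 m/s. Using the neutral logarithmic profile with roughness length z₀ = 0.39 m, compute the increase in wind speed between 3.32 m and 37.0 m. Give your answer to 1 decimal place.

7.4 m/s

Log law: V₂ = V₁ · ln(z₂/z₀)/ln(z₁/z₀) = 6.6 × 4.5525/2.1416 = 14.0302 m/s
ΔV = 14.0302 − 6.6 = 7.4302 m/s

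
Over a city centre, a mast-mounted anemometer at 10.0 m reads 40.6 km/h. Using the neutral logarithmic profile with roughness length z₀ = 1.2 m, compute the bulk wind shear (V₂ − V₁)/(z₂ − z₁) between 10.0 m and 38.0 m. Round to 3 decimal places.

Log law: V₂ = V₁ · ln(z₂/z₀)/ln(z₁/z₀) = 40.6 × 3.4553/2.1203 = 66.1634 km/h
ΔV/Δz = (66.1634 − 40.6)/(38.0 − 10.0) = 25.5634/28.0000 = 0.91298 km/h/m

0.913 km/h/m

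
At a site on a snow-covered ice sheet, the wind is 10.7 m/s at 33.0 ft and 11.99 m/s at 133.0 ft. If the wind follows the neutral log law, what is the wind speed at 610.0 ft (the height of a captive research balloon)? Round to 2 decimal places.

Log law: V ∝ ln(z/z₀). From the pair, with r = V₁/V₂ = 0.89241,
ln z₀ = (ln z₁ − r·ln z₂)/(1 − r) = (3.4965 − 0.89241×4.8903)/0.10759 = -8.0648 → z₀ = 0.0003144 ft
V₃ = V₁ · ln(z₃/z₀)/ln(z₁/z₀) = 10.7 × 14.4783/11.5613 = 13.3996 m/s

13.40 m/s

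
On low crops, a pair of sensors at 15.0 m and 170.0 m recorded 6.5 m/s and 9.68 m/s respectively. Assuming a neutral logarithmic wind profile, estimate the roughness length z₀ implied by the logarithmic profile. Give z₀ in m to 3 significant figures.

Log law: V(z) ∝ ln(z/z₀). With r = V₁/V₂ = 6.5/9.68 = 0.67149,
r · ln(z₂/z₀) = ln(z₁/z₀) ⇒ ln z₀ = (ln z₁ − r·ln z₂)/(1 − r)
ln z₀ = (2.70805 − 0.67149×5.13580) / 0.32851 = -2.2543
z₀ = exp(-2.2543) = 0.1049 m

z₀ ≈ 0.105 m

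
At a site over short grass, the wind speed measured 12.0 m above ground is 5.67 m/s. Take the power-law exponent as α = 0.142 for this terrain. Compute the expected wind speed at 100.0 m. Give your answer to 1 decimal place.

7.7 m/s

Power-law profile: V₂ = V₁ · (z₂/z₁)^α
V₂ = 5.67 × (100.0/12.0)^0.142 = 5.67 × (8.3333)^0.142
    = 5.67 × 1.3513 = 7.6620 m/s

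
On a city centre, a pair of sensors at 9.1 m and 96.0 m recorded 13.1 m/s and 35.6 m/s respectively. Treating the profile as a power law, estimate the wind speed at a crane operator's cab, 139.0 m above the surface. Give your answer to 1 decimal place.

41.7 m/s

First find α: α = ln(V₂/V₁)/ln(z₂/z₁) = ln(35.6/13.1)/ln(96.0/9.1) = 0.99973/2.35607 = 0.4243
Extrapolate from 96.0 m to 139.0 m: V₃ = 35.6 × (139.0/96.0)^0.4243 = 35.6 × 1.1701 = 41.6540 m/s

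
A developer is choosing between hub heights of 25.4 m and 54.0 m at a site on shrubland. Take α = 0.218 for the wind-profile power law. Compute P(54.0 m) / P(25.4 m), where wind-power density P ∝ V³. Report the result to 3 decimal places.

Speed ratio: V_B/V_A = (z_B/z_A)^α = (54.0/25.4)^0.218 = (2.1260)^0.218 = 1.17871
Power-density ratio: P_B/P_A = (V_B/V_A)³ = (1.17871)³ = 1.63766

1.638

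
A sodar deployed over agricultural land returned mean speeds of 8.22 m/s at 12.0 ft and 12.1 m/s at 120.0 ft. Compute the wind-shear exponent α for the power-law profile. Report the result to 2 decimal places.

α ≈ 0.17

Power law: V₂/V₁ = (z₂/z₁)^α ⇒ α = ln(V₂/V₁) / ln(z₂/z₁)
α = ln(12.1/8.22) / ln(120.0/12.0) = ln(1.4720) / ln(10.0000)
  = 0.38664 / 2.30259 = 0.16791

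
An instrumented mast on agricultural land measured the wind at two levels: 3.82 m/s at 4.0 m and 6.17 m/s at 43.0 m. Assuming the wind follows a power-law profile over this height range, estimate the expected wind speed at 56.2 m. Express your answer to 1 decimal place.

6.5 m/s

First find α: α = ln(V₂/V₁)/ln(z₂/z₁) = ln(6.17/3.82)/ln(43.0/4.0) = 0.47945/2.37491 = 0.2019
Extrapolate from 43.0 m to 56.2 m: V₃ = 6.17 × (56.2/43.0)^0.2019 = 6.17 × 1.0555 = 6.5126 m/s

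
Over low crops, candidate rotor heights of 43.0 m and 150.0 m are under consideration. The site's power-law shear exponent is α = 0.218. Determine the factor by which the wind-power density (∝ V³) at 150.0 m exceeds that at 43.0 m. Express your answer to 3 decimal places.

2.264

Speed ratio: V_B/V_A = (z_B/z_A)^α = (150.0/43.0)^0.218 = (3.4884)^0.218 = 1.31308
Power-density ratio: P_B/P_A = (V_B/V_A)³ = (1.31308)³ = 2.26399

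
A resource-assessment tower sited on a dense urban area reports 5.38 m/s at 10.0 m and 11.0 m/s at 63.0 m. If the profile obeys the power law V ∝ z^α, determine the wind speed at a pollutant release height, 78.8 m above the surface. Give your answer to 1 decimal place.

12.0 m/s

First find α: α = ln(V₂/V₁)/ln(z₂/z₁) = ln(11.0/5.38)/ln(63.0/10.0) = 0.71521/1.84055 = 0.3886
Extrapolate from 63.0 m to 78.8 m: V₃ = 11.0 × (78.8/63.0)^0.3886 = 11.0 × 1.0908 = 11.9993 m/s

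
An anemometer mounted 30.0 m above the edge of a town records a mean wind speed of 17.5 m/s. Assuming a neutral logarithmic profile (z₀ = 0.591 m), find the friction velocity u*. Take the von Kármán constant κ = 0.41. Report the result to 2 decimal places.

u* ≈ 1.83 m/s

Log law: V(z) = (u*/κ) · ln(z/z₀) ⇒ u* = κ · V / ln(z/z₀)
u* = 0.41 × 17.5 / ln(30.0/0.591) = 0.41 × 17.5 / 3.9271
   = 7.1750 / 3.9271 = 1.8270 m/s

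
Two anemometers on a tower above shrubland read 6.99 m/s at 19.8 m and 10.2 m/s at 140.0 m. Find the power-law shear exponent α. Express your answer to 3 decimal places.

α ≈ 0.193

Power law: V₂/V₁ = (z₂/z₁)^α ⇒ α = ln(V₂/V₁) / ln(z₂/z₁)
α = ln(10.2/6.99) / ln(140.0/19.8) = ln(1.4592) / ln(7.0707)
  = 0.37791 / 1.95596 = 0.19321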